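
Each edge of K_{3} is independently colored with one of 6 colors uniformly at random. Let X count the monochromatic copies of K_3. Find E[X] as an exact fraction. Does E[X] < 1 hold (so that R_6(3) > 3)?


E[X] = C(3, 3) · 6^{1 − 3} = 1 · 6^{−2} = 1/36.
As a reduced fraction: E[X] = 1/36 ≈ 0.027778.
Is E[X] < 1? YES.
Since E[X] < 1, there exists a 6-coloring of K_{3} with no monochromatic K_3; hence R_6(3) > 3.

E[X] = 1/36 ≈ 0.027778; E[X] < 1, so R_6(3) > 3.


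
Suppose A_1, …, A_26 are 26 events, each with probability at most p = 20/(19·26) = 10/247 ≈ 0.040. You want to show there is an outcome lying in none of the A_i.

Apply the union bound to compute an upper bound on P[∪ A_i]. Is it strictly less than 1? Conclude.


Union bound: P[∪_{i=1}^{26} A_i] ≤ Σ_i P[A_i] ≤ 26·p = 26·(10/247) = 20/19.
Numerically: 20/19 ≈ 1.053.
Is 20/19 < 1? NO.
Since the bound 20/19 is ≥ 1, the union bound is uninformative here; it does NOT by itself certify existence.

26·p = 20/19 ≈ 1.053; existence NOT certified by the union bound.


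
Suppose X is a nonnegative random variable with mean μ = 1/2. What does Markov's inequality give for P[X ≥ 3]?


μ = E[X] = 1/2, a = 3.
Markov: P[X ≥ 3] ≤ μ/a = (1/2)/3 = 1/6.
Numerically: ≈ 0.16667.
(Since a = 3 > μ = 0.50000, the bound 1/6 is < 1 and informative.)

P[X ≥ 3] ≤ 1/6 ≈ 0.16667.


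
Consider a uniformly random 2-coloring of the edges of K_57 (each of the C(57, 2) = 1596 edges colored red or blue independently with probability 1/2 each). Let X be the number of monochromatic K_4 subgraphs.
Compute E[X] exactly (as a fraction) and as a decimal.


Let X = Σ_S X_S over the C(57, 4) = 395010 subsets S of size 4, where X_S = 1 if the K_4 on S is monochromatic.
For a fixed S, the K_4 on S has C(4, 2) = 6 edges. P[all 6 edges red] = (1/2)^6, and likewise for blue, so P[monochromatic] = 2·(1/2)^6 = 2^{1 − 6} = 1/32.
By linearity: E[X] = C(57, 4) · 2^{1 − 6} = 395010 · 1/32 = 197505/16.
Numerically: E[X] ≈ 12344.062500.

E[X] = C(57,4)·2^(1−C(4,2)) = 197505/16 ≈ 12344.062500.


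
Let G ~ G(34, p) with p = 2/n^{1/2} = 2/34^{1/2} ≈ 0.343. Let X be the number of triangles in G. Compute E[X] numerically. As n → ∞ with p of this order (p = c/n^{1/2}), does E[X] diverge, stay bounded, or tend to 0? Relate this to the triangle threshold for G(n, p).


Number of potential triangles: C(34, 3) = 5984.
Each occurs with probability p³ ≈ (0.343)³ ≈ 4.035261e-02.
By linearity: E[X] = C(34, 3)·p³ ≈ 5984 · 4.035261e-02 ≈ 241.4700.
Since α = 1/2 < 1, p = c/n^{1/2} ≫ 1/n is above the triangle threshold p ~ 1/n. Asymptotically E[X] ~ (c³/6)·n^{3(1−α)} = (2³/6)·n^{1.5} → ∞; triangles are abundant w.h.p.

E[X] ≈ 241.4700; in regime p = Θ(1/n^{1/2}) E[X] diverges (above the triangle threshold p ~ 1/n).


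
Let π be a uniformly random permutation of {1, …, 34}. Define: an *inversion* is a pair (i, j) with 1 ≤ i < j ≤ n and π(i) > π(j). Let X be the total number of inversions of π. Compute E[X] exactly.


Write X = Σ X_I over the C(34, 2) = 561 pairs i < j, with X_I the indicator of one inversion.
There are 561 indicators.
For each fixed pair i < j, the values π(i) and π(j) are two distinct elements of {1, …, 34} in uniformly random order; by symmetry P[π(i) > π(j)] = 1/2.
By linearity: E[X] = 561 · (1/2) = C(34, 2) · (1/2) = 561/2 = 561/2 ≈ 280.500.

E[X] = 561/2 = 280.500.


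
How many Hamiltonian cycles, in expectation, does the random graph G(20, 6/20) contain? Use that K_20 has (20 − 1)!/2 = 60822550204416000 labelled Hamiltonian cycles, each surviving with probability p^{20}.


K_20 has (20 − 1)!/2 = 60822550204416000 labelled Hamiltonian cycles.
For each such Hamiltonian cycle H, let X_H = 1 if all 20 edges of H are present in G. Then P[X_H = 1] = p^{20} = (3/10)^{20} = 3486784401/100000000000000000000.
Summing the indicators: E[X] = Σ_H E[X_H] = 60822550204416000 · p^{20} = 60822550204416000 · 3486784401/100000000000000000000 = 51776152168407487821/24414062500000.
Numerically: E[X] ≈ 2.1208e+06.

E[X] = 60822550204416000 · (3/10)^{20} = 51776152168407487821/24414062500000 ≈ 2.1208e+06.


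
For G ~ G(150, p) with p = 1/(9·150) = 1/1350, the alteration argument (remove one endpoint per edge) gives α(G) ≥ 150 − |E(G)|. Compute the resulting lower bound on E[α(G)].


E[|E(G)|] = C(150, 2)·p = 11175 · (1/1350) = 149/18.
E[α(G)] ≥ n − E[|E(G)|] = 150 − 149/18 = 2551/18.
Numerically: ≈ 141.72222.
(This is only a lower bound; the true E[α(G)] may be larger.)

E[α(G)] ≥ 2551/18 ≈ 141.72222.


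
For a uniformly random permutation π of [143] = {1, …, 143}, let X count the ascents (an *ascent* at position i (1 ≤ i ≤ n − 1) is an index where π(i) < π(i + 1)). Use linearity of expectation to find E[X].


Write X = Σ X_I over i = 1, …, 142, with X_I the indicator of one ascent.
There are 142 indicators.
For each fixed i, the pair (π(i), π(i+1)) is a uniformly random ordered pair of distinct values from {1, …, 143}; by symmetry P[π(i) < π(i+1)] = 1/2.
By linearity: E[X] = 142 · (1/2) = (143 − 1) · (1/2) = 71 ≈ 71.000.

E[X] = 71 = 71.000.


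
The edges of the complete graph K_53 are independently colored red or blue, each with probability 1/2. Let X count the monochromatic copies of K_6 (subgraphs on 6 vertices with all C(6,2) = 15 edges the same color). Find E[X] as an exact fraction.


Let X = Σ_S X_S over the C(53, 6) = 22957480 subsets S of size 6, where X_S = 1 if the K_6 on S is monochromatic.
For a fixed S, the K_6 on S has C(6, 2) = 15 edges. P[all 15 edges red] = (1/2)^15, and likewise for blue, so P[monochromatic] = 2·(1/2)^15 = 2^{1 − 15} = 1/16384.
By linearity: E[X] = C(53, 6) · 2^{1 − 15} = 22957480 · 1/16384 = 2869685/2048.
Numerically: E[X] ≈ 1401.213.

E[X] = C(53,6)·2^(1−C(6,2)) = 2869685/2048 ≈ 1401.213.


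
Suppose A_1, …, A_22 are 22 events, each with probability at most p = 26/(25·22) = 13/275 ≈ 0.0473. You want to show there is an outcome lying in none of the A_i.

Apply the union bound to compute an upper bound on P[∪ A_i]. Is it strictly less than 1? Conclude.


Union bound: P[∪_{i=1}^{22} A_i] ≤ Σ_i P[A_i] ≤ 22·p = 22·(13/275) = 26/25.
Numerically: 26/25 ≈ 1.0400.
Is 26/25 < 1? NO.
Since the bound 26/25 is ≥ 1, the union bound is uninformative here; it does NOT by itself certify existence.

22·p = 26/25 ≈ 1.0400; existence NOT certified by the union bound.


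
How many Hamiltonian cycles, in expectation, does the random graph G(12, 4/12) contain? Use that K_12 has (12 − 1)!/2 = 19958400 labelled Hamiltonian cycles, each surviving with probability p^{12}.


K_12 has (12 − 1)!/2 = 19958400 labelled Hamiltonian cycles.
For each such Hamiltonian cycle H, let X_H = 1 if all 12 edges of H are present in G. Then P[X_H = 1] = p^{12} = (1/3)^{12} = 1/531441.
By linearity of expectation: E[X] = Σ_H E[X_H] = 19958400 · p^{12} = 19958400 · 1/531441 = 246400/6561.
Numerically: E[X] ≈ 37.6.

E[X] = 19958400 · (1/3)^{12} = 246400/6561 ≈ 37.6.


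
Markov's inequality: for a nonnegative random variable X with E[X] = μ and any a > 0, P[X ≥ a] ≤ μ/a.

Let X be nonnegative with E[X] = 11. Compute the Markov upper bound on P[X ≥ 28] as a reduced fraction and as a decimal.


μ = E[X] = 11, a = 28.
Markov: P[X ≥ 28] ≤ μ/a = (11)/28 = 11/28.
Numerically: ≈ 0.39286.
(Since a = 28 > μ = 11.00000, the bound 11/28 is < 1 and informative.)

P[X ≥ 28] ≤ 11/28 ≈ 0.39286.


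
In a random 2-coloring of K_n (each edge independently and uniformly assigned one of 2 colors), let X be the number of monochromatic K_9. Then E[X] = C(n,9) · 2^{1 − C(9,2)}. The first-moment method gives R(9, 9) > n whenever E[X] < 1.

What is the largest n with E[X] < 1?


We need C(n, 9) · 2^{1 − 36} < 1, i.e. C(n, 9) < 2^{36 − 1} = 34359738368.
Check values of n near the boundary:
  n = 63: C(63, 9) = 23667689815; 23667689815 < 34359738368? YES
  n = 64: C(64, 9) = 27540584512; 27540584512 < 34359738368? YES
  n = 65: C(65, 9) = 31966749880; 31966749880 < 34359738368? YES
  n = 66: C(66, 9) = 37014131440; 37014131440 < 34359738368? NO
  n = 67: C(67, 9) = 42757703560; 42757703560 < 34359738368? NO
The largest n with C(n, 9) < 34359738368 is n = 65 (where E[X] = 3995843735/4294967296 ≈ 0.9304). Hence R(9, 9) > 65, i.e. R(9, 9) ≥ 66.

Largest n = 65; hence R(9, 9) > 65.


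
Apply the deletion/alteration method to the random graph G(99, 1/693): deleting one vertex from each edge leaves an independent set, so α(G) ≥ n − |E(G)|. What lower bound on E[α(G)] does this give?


E[|E(G)|] = C(99, 2)·p = 4851 · (1/693) = 7.
E[α(G)] ≥ n − E[|E(G)|] = 99 − 7 = 92.
Numerically: ≈ 92.00000.
(This is only a lower bound; the true E[α(G)] may be larger.)

E[α(G)] ≥ 92 ≈ 92.00000.


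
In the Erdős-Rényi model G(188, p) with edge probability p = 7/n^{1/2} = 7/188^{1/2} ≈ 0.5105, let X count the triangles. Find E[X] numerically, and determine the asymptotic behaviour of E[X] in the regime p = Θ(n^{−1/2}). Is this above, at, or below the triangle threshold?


Number of potential triangles: C(188, 3) = 1089836.
Each occurs with probability p³ ≈ (0.5105)³ ≈ 1.330630e-01.
By linearity: E[X] = C(188, 3)·p³ ≈ 1089836 · 1.330630e-01 ≈ 145016.8595.
Since α = 1/2 < 1, p = c/n^{1/2} ≫ 1/n is above the triangle threshold p ~ 1/n. Asymptotically E[X] ~ (c³/6)·n^{3(1−α)} = (7³/6)·n^{1.5} → ∞; triangles are abundant w.h.p.

E[X] ≈ 145016.8595; in regime p = Θ(1/n^{1/2}) E[X] diverges (above the triangle threshold p ~ 1/n).


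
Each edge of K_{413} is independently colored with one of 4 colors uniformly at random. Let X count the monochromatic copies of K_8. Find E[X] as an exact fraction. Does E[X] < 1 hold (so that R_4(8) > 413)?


E[X] = C(413, 8) · 4^{1 − 28} = 19609040195022817 · 4^{−27} = 19609040195022817/18014398509481984.
As a reduced fraction: E[X] = 19609040195022817/18014398509481984 ≈ 1.08852.
Is E[X] < 1? NO.
Since E[X] ≥ 1, the first-moment bound is inconclusive at n = 413; it does NOT by itself certify R_4(8) > 413.

E[X] = 19609040195022817/18014398509481984 ≈ 1.08852; E[X] ≥ 1; first-moment method inconclusive here.


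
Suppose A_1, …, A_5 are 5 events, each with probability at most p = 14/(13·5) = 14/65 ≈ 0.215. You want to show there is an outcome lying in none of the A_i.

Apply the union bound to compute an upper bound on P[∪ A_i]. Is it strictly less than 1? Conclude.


Union bound: P[∪_{i=1}^{5} A_i] ≤ Σ_i P[A_i] ≤ 5·p = 5·(14/65) = 14/13.
Numerically: 14/13 ≈ 1.077.
Is 14/13 < 1? NO.
Since the bound 14/13 is ≥ 1, the union bound is uninformative here; it does NOT by itself certify existence.

5·p = 14/13 ≈ 1.077; existence NOT certified by the union bound.


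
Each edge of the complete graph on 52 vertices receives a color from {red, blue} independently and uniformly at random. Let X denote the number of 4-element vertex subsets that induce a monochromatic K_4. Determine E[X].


Let X = Σ_S X_S over the C(52, 4) = 270725 subsets S of size 4, where X_S = 1 if the K_4 on S is monochromatic.
For a fixed S, the K_4 on S has C(4, 2) = 6 edges. P[all 6 edges red] = (1/2)^6, and likewise for blue, so P[monochromatic] = 2·(1/2)^6 = 2^{1 − 6} = 1/32.
Summing: E[X] = C(52, 4) · 2^{1 − 6} = 270725 · 1/32 = 270725/32.
Numerically: E[X] ≈ 8460.1562.

E[X] = C(52,4)·2^(1−C(4,2)) = 270725/32 ≈ 8460.1562.


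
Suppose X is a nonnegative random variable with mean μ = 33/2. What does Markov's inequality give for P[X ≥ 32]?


μ = E[X] = 33/2, a = 32.
Markov: P[X ≥ 32] ≤ μ/a = (33/2)/32 = 33/64.
Numerically: ≈ 0.515625.
(Since a = 32 > μ = 16.500000, the bound 33/64 is < 1 and informative.)

P[X ≥ 32] ≤ 33/64 ≈ 0.515625.


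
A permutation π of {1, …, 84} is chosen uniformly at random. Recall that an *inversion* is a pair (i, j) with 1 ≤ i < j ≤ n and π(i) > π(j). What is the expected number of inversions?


Write X = Σ X_I over the C(84, 2) = 3486 pairs i < j, with X_I the indicator of one inversion.
There are 3486 indicators.
For each fixed pair i < j, the values π(i) and π(j) are two distinct elements of {1, …, 84} in uniformly random order; by symmetry P[π(i) > π(j)] = 1/2.
By linearity: E[X] = 3486 · (1/2) = C(84, 2) · (1/2) = 3486/2 = 1743 ≈ 1743.000.

E[X] = 1743 = 1743.000.


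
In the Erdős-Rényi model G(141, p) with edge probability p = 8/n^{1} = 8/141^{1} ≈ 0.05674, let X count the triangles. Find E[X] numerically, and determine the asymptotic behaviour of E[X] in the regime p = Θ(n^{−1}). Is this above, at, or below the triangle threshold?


Number of potential triangles: C(141, 3) = 457310.
Each occurs with probability p³ ≈ (0.05674)³ ≈ 1.826470e-04.
By linearity: E[X] = C(141, 3)·p³ ≈ 457310 · 1.826470e-04 ≈ 83.5263.
Here α = 1, so p = 8/n is exactly at the triangle threshold p ~ 1/n. Asymptotically E[X] → c³/6 = 8³/6 = 256/3 ≈ 85.3333, a bounded constant. In this regime the triangle count is asymptotically Poisson(c³/6).

E[X] ≈ 83.5263; in regime p = Θ(1/n^{1}) E[X] stays bounded (at the triangle threshold p ~ 1/n).


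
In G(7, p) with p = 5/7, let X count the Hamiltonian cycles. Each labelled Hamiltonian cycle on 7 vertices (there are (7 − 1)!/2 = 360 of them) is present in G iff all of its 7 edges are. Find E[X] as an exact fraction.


K_7 has (7 − 1)!/2 = 360 labelled Hamiltonian cycles.
For each such Hamiltonian cycle H, let X_H = 1 if all 7 edges of H are present in G. Then P[X_H = 1] = p^{7} = (5/7)^{7} = 78125/823543.
By linearity: E[X] = Σ_H E[X_H] = 360 · p^{7} = 360 · 78125/823543 = 28125000/823543.
Numerically: E[X] ≈ 34.15.

E[X] = 360 · (5/7)^{7} = 28125000/823543 ≈ 34.15.


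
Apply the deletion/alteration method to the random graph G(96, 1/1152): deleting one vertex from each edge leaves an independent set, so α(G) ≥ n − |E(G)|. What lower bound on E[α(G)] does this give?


E[|E(G)|] = C(96, 2)·p = 4560 · (1/1152) = 95/24.
E[α(G)] ≥ n − E[|E(G)|] = 96 − 95/24 = 2209/24.
Numerically: ≈ 92.042.
(This is only a lower bound; the true E[α(G)] may be larger.)

E[α(G)] ≥ 2209/24 ≈ 92.042.


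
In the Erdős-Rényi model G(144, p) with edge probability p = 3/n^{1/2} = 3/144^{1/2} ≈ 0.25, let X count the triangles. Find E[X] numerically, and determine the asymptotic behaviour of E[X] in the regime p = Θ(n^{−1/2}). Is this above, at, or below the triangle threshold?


Number of potential triangles: C(144, 3) = 487344.
Each occurs with probability p³ ≈ (0.25)³ ≈ 1.56250000e-02.
By linearity: E[X] = C(144, 3)·p³ ≈ 487344 · 1.56250000e-02 ≈ 7614.750000.
Since α = 1/2 < 1, p = c/n^{1/2} ≫ 1/n is above the triangle threshold p ~ 1/n. Asymptotically E[X] ~ (c³/6)·n^{3(1−α)} = (3³/6)·n^{1.5} → ∞; triangles are abundant w.h.p.

E[X] ≈ 7614.750000; in regime p = Θ(1/n^{1/2}) E[X] diverges (above the triangle threshold p ~ 1/n).


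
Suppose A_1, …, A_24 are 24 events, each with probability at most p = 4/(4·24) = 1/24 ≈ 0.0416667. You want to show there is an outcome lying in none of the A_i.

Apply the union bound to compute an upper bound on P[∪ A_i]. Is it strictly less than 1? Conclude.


Union bound: P[∪_{i=1}^{24} A_i] ≤ Σ_i P[A_i] ≤ 24·p = 24·(1/24) = 1.
Numerically: 1 ≈ 1.0000000.
Is 1 < 1? NO.
Since the bound 1 is ≥ 1, the union bound is uninformative here; it does NOT by itself certify existence.

24·p = 1 ≈ 1.0000000; existence NOT certified by the union bound.


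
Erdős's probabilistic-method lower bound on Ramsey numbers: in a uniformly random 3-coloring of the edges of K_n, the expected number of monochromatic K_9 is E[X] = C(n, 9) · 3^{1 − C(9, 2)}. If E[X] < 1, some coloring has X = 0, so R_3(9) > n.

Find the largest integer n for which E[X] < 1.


We need C(n, 9) · 3^{1 − 36} < 1, i.e. C(n, 9) < 3^{36 − 1} = 50031545098999707.
Check values of n near the boundary:
  n = 299: C(299, 9) = 46610674441390059; 46610674441390059 < 50031545098999707? YES
  n = 300: C(300, 9) = 48052241692154700; 48052241692154700 < 50031545098999707? YES
  n = 301: C(301, 9) = 49533303936090975; 49533303936090975 < 50031545098999707? YES
  n = 302: C(302, 9) = 51054804739588650; 51054804739588650 < 50031545098999707? NO
  n = 303: C(303, 9) = 52617706925494425; 52617706925494425 < 50031545098999707? NO
  n = 304: C(304, 9) = 54222992899492560; 54222992899492560 < 50031545098999707? NO
The largest n with C(n, 9) < 50031545098999707 is n = 301 (where E[X] = 16511101312030325/16677181699666569 ≈ 0.9900). Hence R_3(9) > 301, i.e. R_3(9) ≥ 302.

Largest n = 301; hence R_3(9) > 301.


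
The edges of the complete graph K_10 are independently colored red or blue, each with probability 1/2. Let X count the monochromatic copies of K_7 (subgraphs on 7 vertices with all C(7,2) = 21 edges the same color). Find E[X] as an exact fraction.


Let X = Σ_S X_S over the C(10, 7) = 120 subsets S of size 7, where X_S = 1 if the K_7 on S is monochromatic.
For a fixed S, the K_7 on S has C(7, 2) = 21 edges. P[all 21 edges red] = (1/2)^21, and likewise for blue, so P[monochromatic] = 2·(1/2)^21 = 2^{1 − 21} = 1/1048576.
By linearity of expectation: E[X] = C(10, 7) · 2^{1 − 21} = 120 · 1/1048576 = 15/131072.
Numerically: E[X] ≈ 0.00011.

E[X] = C(10,7)·2^(1−C(7,2)) = 15/131072 ≈ 0.00011.


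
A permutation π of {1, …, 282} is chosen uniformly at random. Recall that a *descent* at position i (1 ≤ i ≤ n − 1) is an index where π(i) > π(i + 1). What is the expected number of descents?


Write X = Σ X_I over i = 1, …, 281, with X_I the indicator of one descent.
There are 281 indicators.
For each fixed i, the pair (π(i), π(i+1)) is a uniformly random ordered pair of distinct values from {1, …, 282}; by symmetry P[π(i) > π(i+1)] = 1/2.
By linearity: E[X] = 281 · (1/2) = (282 − 1) · (1/2) = 281/2 ≈ 140.500.

E[X] = 281/2 = 140.500.


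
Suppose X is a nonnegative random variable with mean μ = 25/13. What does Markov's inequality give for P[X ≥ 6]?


μ = E[X] = 25/13, a = 6.
Markov: P[X ≥ 6] ≤ μ/a = (25/13)/6 = 25/78.
Numerically: ≈ 0.320513.
(Since a = 6 > μ = 1.923077, the bound 25/78 is < 1 and informative.)

P[X ≥ 6] ≤ 25/78 ≈ 0.320513.


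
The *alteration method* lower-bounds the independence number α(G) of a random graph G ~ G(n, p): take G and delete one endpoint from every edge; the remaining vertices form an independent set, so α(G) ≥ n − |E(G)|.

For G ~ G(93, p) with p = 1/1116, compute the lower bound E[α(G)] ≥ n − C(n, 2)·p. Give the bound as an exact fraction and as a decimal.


E[|E(G)|] = C(93, 2)·p = 4278 · (1/1116) = 23/6.
E[α(G)] ≥ n − E[|E(G)|] = 93 − 23/6 = 535/6.
Numerically: ≈ 89.1667.
(This is only a lower bound; the true E[α(G)] may be larger.)

E[α(G)] ≥ 535/6 ≈ 89.1667.


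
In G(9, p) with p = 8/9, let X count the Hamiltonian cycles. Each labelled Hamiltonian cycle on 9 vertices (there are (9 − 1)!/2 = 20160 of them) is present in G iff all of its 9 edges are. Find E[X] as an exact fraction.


K_9 has (9 − 1)!/2 = 20160 labelled Hamiltonian cycles.
For each such Hamiltonian cycle H, let X_H = 1 if all 9 edges of H are present in G. Then P[X_H = 1] = p^{9} = (8/9)^{9} = 134217728/387420489.
By linearity: E[X] = Σ_H E[X_H] = 20160 · p^{9} = 20160 · 134217728/387420489 = 300647710720/43046721.
Numerically: E[X] ≈ 6.98e+03.

E[X] = 20160 · (8/9)^{9} = 300647710720/43046721 ≈ 6.98e+03.


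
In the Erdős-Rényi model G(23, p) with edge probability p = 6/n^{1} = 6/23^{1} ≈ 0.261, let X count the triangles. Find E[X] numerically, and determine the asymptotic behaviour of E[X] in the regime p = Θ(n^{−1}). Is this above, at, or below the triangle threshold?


Number of potential triangles: C(23, 3) = 1771.
Each occurs with probability p³ ≈ (0.261)³ ≈ 1.77529e-02.
By linearity: E[X] = C(23, 3)·p³ ≈ 1771 · 1.77529e-02 ≈ 31.440.
Here α = 1, so p = 6/n is exactly at the triangle threshold p ~ 1/n. Asymptotically E[X] → c³/6 = 6³/6 = 36 ≈ 36.000, a bounded constant. In this regime the triangle count is asymptotically Poisson(c³/6).

E[X] ≈ 31.440; in regime p = Θ(1/n^{1}) E[X] stays bounded (at the triangle threshold p ~ 1/n).


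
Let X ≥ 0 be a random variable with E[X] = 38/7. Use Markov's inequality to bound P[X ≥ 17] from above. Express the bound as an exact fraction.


μ = E[X] = 38/7, a = 17.
Markov: P[X ≥ 17] ≤ μ/a = (38/7)/17 = 38/119.
Numerically: ≈ 0.31933.
(Since a = 17 > μ = 5.42857, the bound 38/119 is < 1 and informative.)

P[X ≥ 17] ≤ 38/119 ≈ 0.31933.


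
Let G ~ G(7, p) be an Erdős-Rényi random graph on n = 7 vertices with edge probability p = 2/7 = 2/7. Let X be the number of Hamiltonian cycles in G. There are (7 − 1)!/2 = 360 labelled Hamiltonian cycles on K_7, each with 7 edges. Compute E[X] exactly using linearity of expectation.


K_7 has (7 − 1)!/2 = 360 labelled Hamiltonian cycles.
For each such Hamiltonian cycle H, let X_H = 1 if all 7 edges of H are present in G. Then P[X_H = 1] = p^{7} = (2/7)^{7} = 128/823543.
By linearity: E[X] = Σ_H E[X_H] = 360 · p^{7} = 360 · 128/823543 = 46080/823543.
Numerically: E[X] ≈ 0.055953.

E[X] = 360 · (2/7)^{7} = 46080/823543 ≈ 0.055953.


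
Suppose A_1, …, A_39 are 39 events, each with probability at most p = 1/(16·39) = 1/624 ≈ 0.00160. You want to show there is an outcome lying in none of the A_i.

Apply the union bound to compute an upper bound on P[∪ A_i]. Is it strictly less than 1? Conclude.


Union bound: P[∪_{i=1}^{39} A_i] ≤ Σ_i P[A_i] ≤ 39·p = 39·(1/624) = 1/16.
Numerically: 1/16 ≈ 0.06250.
Is 1/16 < 1? YES.
Since P[∪ A_i] ≤ 1/16 < 1, the complement has P[∩ A_i^c] ≥ 1 − 1/16 = 15/16 > 0, so some outcome avoids every A_i.

39·p = 1/16 ≈ 0.06250; existence CERTIFIED by the union bound.


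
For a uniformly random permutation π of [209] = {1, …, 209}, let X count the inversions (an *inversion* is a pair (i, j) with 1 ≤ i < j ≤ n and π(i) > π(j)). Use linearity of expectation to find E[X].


Write X = Σ X_I over the C(209, 2) = 21736 pairs i < j, with X_I the indicator of one inversion.
There are 21736 indicators.
For each fixed pair i < j, the values π(i) and π(j) are two distinct elements of {1, …, 209} in uniformly random order; by symmetry P[π(i) > π(j)] = 1/2.
By linearity: E[X] = 21736 · (1/2) = C(209, 2) · (1/2) = 21736/2 = 10868 ≈ 10868.000.

E[X] = 10868 = 10868.000.


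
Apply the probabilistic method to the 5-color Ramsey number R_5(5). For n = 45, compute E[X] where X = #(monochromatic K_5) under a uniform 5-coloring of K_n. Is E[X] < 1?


E[X] = C(45, 5) · 5^{1 − 10} = 1221759 · 5^{−9} = 1221759/1953125.
As a reduced fraction: E[X] = 1221759/1953125 ≈ 0.62554.
Is E[X] < 1? YES.
Since E[X] < 1, there exists a 5-coloring of K_{45} with no monochromatic K_5; hence R_5(5) > 45.

E[X] = 1221759/1953125 ≈ 0.62554; E[X] < 1, so R_5(5) > 45.


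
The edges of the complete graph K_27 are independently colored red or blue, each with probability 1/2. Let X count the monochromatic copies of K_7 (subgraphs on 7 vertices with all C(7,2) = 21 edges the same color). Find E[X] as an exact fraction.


Let X = Σ_S X_S over the C(27, 7) = 888030 subsets S of size 7, where X_S = 1 if the K_7 on S is monochromatic.
For a fixed S, the K_7 on S has C(7, 2) = 21 edges. P[all 21 edges red] = (1/2)^21, and likewise for blue, so P[monochromatic] = 2·(1/2)^21 = 2^{1 − 21} = 1/1048576.
Summing: E[X] = C(27, 7) · 2^{1 − 21} = 888030 · 1/1048576 = 444015/524288.
Numerically: E[X] ≈ 0.8469.

E[X] = C(27,7)·2^(1−C(7,2)) = 444015/524288 ≈ 0.8469.


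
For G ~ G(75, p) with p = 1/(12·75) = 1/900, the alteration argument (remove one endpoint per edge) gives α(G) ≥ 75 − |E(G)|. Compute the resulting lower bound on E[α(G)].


E[|E(G)|] = C(75, 2)·p = 2775 · (1/900) = 37/12.
E[α(G)] ≥ n − E[|E(G)|] = 75 − 37/12 = 863/12.
Numerically: ≈ 71.9167.
(This is only a lower bound; the true E[α(G)] may be larger.)

E[α(G)] ≥ 863/12 ≈ 71.9167.


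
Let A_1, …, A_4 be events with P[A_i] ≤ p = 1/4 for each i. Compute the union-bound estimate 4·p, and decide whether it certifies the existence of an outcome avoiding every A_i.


Union bound: P[∪_{i=1}^{4} A_i] ≤ Σ_i P[A_i] ≤ 4·p = 4·(1/4) = 1.
Numerically: 1 ≈ 1.000000.
Is 1 < 1? NO.
Since the bound 1 is ≥ 1, the union bound is uninformative here; it does NOT by itself certify existence.

4·p = 1 ≈ 1.000000; existence NOT certified by the union bound.


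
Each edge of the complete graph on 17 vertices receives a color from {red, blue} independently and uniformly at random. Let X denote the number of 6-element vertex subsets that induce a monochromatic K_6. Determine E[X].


Let X = Σ_S X_S over the C(17, 6) = 12376 subsets S of size 6, where X_S = 1 if the K_6 on S is monochromatic.
For a fixed S, the K_6 on S has C(6, 2) = 15 edges. P[all 15 edges red] = (1/2)^15, and likewise for blue, so P[monochromatic] = 2·(1/2)^15 = 2^{1 − 15} = 1/16384.
By linearity of expectation: E[X] = C(17, 6) · 2^{1 − 15} = 12376 · 1/16384 = 1547/2048.
Numerically: E[X] ≈ 0.755371.

E[X] = C(17,6)·2^(1−C(6,2)) = 1547/2048 ≈ 0.755371.


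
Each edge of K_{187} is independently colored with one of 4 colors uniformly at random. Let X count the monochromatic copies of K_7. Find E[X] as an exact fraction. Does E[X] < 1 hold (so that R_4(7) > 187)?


E[X] = C(187, 7) · 4^{1 − 21} = 1416167483302 · 4^{−20} = 1416167483302/1099511627776.
As a reduced fraction: E[X] = 708083741651/549755813888 ≈ 1.288.
Is E[X] < 1? NO.
Since E[X] ≥ 1, the first-moment bound is inconclusive at n = 187; it does NOT by itself certify R_4(7) > 187.

E[X] = 708083741651/549755813888 ≈ 1.288; E[X] ≥ 1; first-moment method inconclusive here.


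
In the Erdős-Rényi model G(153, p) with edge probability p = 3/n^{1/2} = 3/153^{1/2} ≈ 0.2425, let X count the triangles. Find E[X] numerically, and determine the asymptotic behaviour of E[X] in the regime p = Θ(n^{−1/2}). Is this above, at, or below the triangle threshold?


Number of potential triangles: C(153, 3) = 585276.
Each occurs with probability p³ ≈ (0.2425)³ ≈ 1.426680e-02.
By linearity: E[X] = C(153, 3)·p³ ≈ 585276 · 1.426680e-02 ≈ 8350.0165.
Since α = 1/2 < 1, p = c/n^{1/2} ≫ 1/n is above the triangle threshold p ~ 1/n. Asymptotically E[X] ~ (c³/6)·n^{3(1−α)} = (3³/6)·n^{1.5} → ∞; triangles are abundant w.h.p.

E[X] ≈ 8350.0165; in regime p = Θ(1/n^{1/2}) E[X] diverges (above the triangle threshold p ~ 1/n).


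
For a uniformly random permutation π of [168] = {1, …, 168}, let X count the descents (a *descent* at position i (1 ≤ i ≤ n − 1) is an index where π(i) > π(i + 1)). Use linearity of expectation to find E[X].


Write X = Σ X_I over i = 1, …, 167, with X_I the indicator of one descent.
There are 167 indicators.
For each fixed i, the pair (π(i), π(i+1)) is a uniformly random ordered pair of distinct values from {1, …, 168}; by symmetry P[π(i) > π(i+1)] = 1/2.
By linearity: E[X] = 167 · (1/2) = (168 − 1) · (1/2) = 167/2 ≈ 83.500000.

E[X] = 167/2 = 83.500000.


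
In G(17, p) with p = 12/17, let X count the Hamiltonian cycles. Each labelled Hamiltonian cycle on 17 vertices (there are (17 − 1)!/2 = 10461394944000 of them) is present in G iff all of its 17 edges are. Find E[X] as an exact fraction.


K_17 has (17 − 1)!/2 = 10461394944000 labelled Hamiltonian cycles.
For each such Hamiltonian cycle H, let X_H = 1 if all 17 edges of H are present in G. Then P[X_H = 1] = p^{17} = (12/17)^{17} = 2218611106740436992/827240261886336764177.
By linearity: E[X] = Σ_H E[X_H] = 10461394944000 · p^{17} = 10461394944000 · 2218611106740436992/827240261886336764177 = 23209767014756651868459368448000/827240261886336764177.
Numerically: E[X] ≈ 2.80569e+10.

E[X] = 10461394944000 · (12/17)^{17} = 23209767014756651868459368448000/827240261886336764177 ≈ 2.80569e+10.


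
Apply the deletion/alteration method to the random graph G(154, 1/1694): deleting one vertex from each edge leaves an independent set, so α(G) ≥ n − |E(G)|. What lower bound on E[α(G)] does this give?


E[|E(G)|] = C(154, 2)·p = 11781 · (1/1694) = 153/22.
E[α(G)] ≥ n − E[|E(G)|] = 154 − 153/22 = 3235/22.
Numerically: ≈ 147.045455.
(This is only a lower bound; the true E[α(G)] may be larger.)

E[α(G)] ≥ 3235/22 ≈ 147.045455.


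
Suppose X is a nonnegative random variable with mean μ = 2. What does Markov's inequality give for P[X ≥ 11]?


μ = E[X] = 2, a = 11.
Markov: P[X ≥ 11] ≤ μ/a = (2)/11 = 2/11.
Numerically: ≈ 0.1818.
(Since a = 11 > μ = 2.0000, the bound 2/11 is < 1 and informative.)

P[X ≥ 11] ≤ 2/11 ≈ 0.1818.


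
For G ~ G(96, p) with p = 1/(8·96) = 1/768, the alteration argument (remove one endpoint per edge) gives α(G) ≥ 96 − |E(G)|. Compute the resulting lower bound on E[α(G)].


E[|E(G)|] = C(96, 2)·p = 4560 · (1/768) = 95/16.
E[α(G)] ≥ n − E[|E(G)|] = 96 − 95/16 = 1441/16.
Numerically: ≈ 90.0625.
(This is only a lower bound; the true E[α(G)] may be larger.)

E[α(G)] ≥ 1441/16 ≈ 90.0625.


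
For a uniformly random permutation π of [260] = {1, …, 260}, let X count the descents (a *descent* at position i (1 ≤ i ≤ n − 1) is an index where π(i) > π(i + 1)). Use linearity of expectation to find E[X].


Write X = Σ X_I over i = 1, …, 259, with X_I the indicator of one descent.
There are 259 indicators.
For each fixed i, the pair (π(i), π(i+1)) is a uniformly random ordered pair of distinct values from {1, …, 260}; by symmetry P[π(i) > π(i+1)] = 1/2.
By linearity: E[X] = 259 · (1/2) = (260 − 1) · (1/2) = 259/2 ≈ 129.500000.

E[X] = 259/2 = 129.500000.


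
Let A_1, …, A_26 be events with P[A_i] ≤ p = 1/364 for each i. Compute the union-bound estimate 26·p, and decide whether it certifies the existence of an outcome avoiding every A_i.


Union bound: P[∪_{i=1}^{26} A_i] ≤ Σ_i P[A_i] ≤ 26·p = 26·(1/364) = 1/14.
Numerically: 1/14 ≈ 0.07143.
Is 1/14 < 1? YES.
Since P[∪ A_i] ≤ 1/14 < 1, the complement has P[∩ A_i^c] ≥ 1 − 1/14 = 13/14 > 0, so some outcome avoids every A_i.

26·p = 1/14 ≈ 0.07143; existence CERTIFIED by the union bound.


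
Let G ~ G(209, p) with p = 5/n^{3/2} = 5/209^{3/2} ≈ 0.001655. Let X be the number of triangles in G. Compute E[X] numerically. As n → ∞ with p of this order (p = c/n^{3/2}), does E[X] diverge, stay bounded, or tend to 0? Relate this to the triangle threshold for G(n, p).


Number of potential triangles: C(209, 3) = 1499784.
Each occurs with probability p³ ≈ (0.001655)³ ≈ 4.531602e-09.
By linearity: E[X] = C(209, 3)·p³ ≈ 1499784 · 4.531602e-09 ≈ 0.0068.
Since α = 3/2 > 1, p = c/n^{3/2} = o(1/n) is below the triangle threshold p ~ 1/n. Asymptotically E[X] ~ (c³/6)·n^{3(1−α)} = (5³/6)·n^{-1.5} → 0, so by Markov's inequality G has no triangles w.h.p.

E[X] ≈ 0.0068; in regime p = Θ(1/n^{3/2}) E[X] tends to 0 (below the triangle threshold p ~ 1/n).


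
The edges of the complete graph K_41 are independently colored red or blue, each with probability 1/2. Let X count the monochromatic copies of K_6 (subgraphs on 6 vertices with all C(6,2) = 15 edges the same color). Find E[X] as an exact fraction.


Let X = Σ_S X_S over the C(41, 6) = 4496388 subsets S of size 6, where X_S = 1 if the K_6 on S is monochromatic.
For a fixed S, the K_6 on S has C(6, 2) = 15 edges. P[all 15 edges red] = (1/2)^15, and likewise for blue, so P[monochromatic] = 2·(1/2)^15 = 2^{1 − 15} = 1/16384.
Summing: E[X] = C(41, 6) · 2^{1 − 15} = 4496388 · 1/16384 = 1124097/4096.
Numerically: E[X] ≈ 274.438.

E[X] = C(41,6)·2^(1−C(6,2)) = 1124097/4096 ≈ 274.438.


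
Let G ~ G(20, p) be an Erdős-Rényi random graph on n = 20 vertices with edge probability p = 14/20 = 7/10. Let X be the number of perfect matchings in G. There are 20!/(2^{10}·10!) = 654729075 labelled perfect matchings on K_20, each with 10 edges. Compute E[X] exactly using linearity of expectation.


K_20 has 20!/(2^{10}·10!) = 654729075 labelled perfect matchings.
For each such perfect matching H, let X_H = 1 if all 10 edges of H are present in G. Then P[X_H = 1] = p^{10} = (7/10)^{10} = 282475249/10000000000.
Summing the indicators: E[X] = Σ_H E[X_H] = 654729075 · p^{10} = 654729075 · 282475249/10000000000 = 7397790339526587/400000000.
Numerically: E[X] ≈ 1.84945e+07.

E[X] = 654729075 · (7/10)^{10} = 7397790339526587/400000000 ≈ 1.84945e+07.


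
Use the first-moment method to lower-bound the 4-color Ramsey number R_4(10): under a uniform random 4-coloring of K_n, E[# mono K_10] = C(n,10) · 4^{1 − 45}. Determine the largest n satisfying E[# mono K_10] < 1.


We need C(n, 10) · 4^{1 − 45} < 1, i.e. C(n, 10) < 4^{45 − 1} = 309485009821345068724781056.
Check values of n near the boundary:
  n = 2019: C(2019, 10) = 303322949179835278009229628; 303322949179835278009229628 < 309485009821345068724781056? YES
  n = 2020: C(2020, 10) = 304832018578739931133653656; 304832018578739931133653656 < 309485009821345068724781056? YES
  n = 2021: C(2021, 10) = 306347841644770462864800616; 306347841644770462864800616 < 309485009821345068724781056? YES
  n = 2022: C(2022, 10) = 307870445231474093395937796; 307870445231474093395937796 < 309485009821345068724781056? YES
  n = 2023: C(2023, 10) = 309399856285778485315440716; 309399856285778485315440716 < 309485009821345068724781056? YES
  n = 2024: C(2024, 10) = 310936101848269937576192656; 310936101848269937576192656 < 309485009821345068724781056? NO
The largest n with C(n, 10) < 309485009821345068724781056 is n = 2023 (where E[X] = 77349964071444621328860179/77371252455336267181195264 ≈ 1.000). Hence R_4(10) > 2023, i.e. R_4(10) ≥ 2024.

Largest n = 2023; hence R_4(10) > 2023.


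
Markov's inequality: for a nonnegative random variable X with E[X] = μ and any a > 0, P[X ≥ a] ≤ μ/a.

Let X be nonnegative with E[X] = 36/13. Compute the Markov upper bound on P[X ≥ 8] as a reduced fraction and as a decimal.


μ = E[X] = 36/13, a = 8.
Markov: P[X ≥ 8] ≤ μ/a = (36/13)/8 = 9/26.
Numerically: ≈ 0.3462.
(Since a = 8 > μ = 2.7692, the bound 9/26 is < 1 and informative.)

P[X ≥ 8] ≤ 9/26 ≈ 0.3462.


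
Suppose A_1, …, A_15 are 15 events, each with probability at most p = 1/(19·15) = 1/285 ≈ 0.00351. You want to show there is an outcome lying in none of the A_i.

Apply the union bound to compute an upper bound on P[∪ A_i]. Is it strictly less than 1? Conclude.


Union bound: P[∪_{i=1}^{15} A_i] ≤ Σ_i P[A_i] ≤ 15·p = 15·(1/285) = 1/19.
Numerically: 1/19 ≈ 0.05263.
Is 1/19 < 1? YES.
Since P[∪ A_i] ≤ 1/19 < 1, the complement has P[∩ A_i^c] ≥ 1 − 1/19 = 18/19 > 0, so some outcome avoids every A_i.

15·p = 1/19 ≈ 0.05263; existence CERTIFIED by the union bound.


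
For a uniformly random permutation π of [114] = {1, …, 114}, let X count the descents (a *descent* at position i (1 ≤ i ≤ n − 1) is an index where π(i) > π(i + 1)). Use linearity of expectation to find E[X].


Write X = Σ X_I over i = 1, …, 113, with X_I the indicator of one descent.
There are 113 indicators.
For each fixed i, the pair (π(i), π(i+1)) is a uniformly random ordered pair of distinct values from {1, …, 114}; by symmetry P[π(i) > π(i+1)] = 1/2.
By linearity: E[X] = 113 · (1/2) = (114 − 1) · (1/2) = 113/2 ≈ 56.500000.

E[X] = 113/2 = 56.500000.


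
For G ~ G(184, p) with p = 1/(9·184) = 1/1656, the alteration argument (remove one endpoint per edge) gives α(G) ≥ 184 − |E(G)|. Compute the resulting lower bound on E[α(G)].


E[|E(G)|] = C(184, 2)·p = 16836 · (1/1656) = 61/6.
E[α(G)] ≥ n − E[|E(G)|] = 184 − 61/6 = 1043/6.
Numerically: ≈ 173.833333.
(This is only a lower bound; the true E[α(G)] may be larger.)

E[α(G)] ≥ 1043/6 ≈ 173.833333.


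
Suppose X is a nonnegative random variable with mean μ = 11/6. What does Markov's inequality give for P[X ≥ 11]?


μ = E[X] = 11/6, a = 11.
Markov: P[X ≥ 11] ≤ μ/a = (11/6)/11 = 1/6.
Numerically: ≈ 0.167.
(Since a = 11 > μ = 1.833, the bound 1/6 is < 1 and informative.)

P[X ≥ 11] ≤ 1/6 ≈ 0.167.


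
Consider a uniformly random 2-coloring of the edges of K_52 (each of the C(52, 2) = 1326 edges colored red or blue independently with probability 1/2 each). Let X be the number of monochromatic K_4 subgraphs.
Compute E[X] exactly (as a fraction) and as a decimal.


Let X = Σ_S X_S over the C(52, 4) = 270725 subsets S of size 4, where X_S = 1 if the K_4 on S is monochromatic.
For a fixed S, the K_4 on S has C(4, 2) = 6 edges. P[all 6 edges red] = (1/2)^6, and likewise for blue, so P[monochromatic] = 2·(1/2)^6 = 2^{1 − 6} = 1/32.
By linearity of expectation: E[X] = C(52, 4) · 2^{1 − 6} = 270725 · 1/32 = 270725/32.
Numerically: E[X] ≈ 8460.156.

E[X] = C(52,4)·2^(1−C(4,2)) = 270725/32 ≈ 8460.156.


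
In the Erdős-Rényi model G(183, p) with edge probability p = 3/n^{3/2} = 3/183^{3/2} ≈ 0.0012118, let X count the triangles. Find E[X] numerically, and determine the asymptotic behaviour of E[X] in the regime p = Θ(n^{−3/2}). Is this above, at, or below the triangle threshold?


Number of potential triangles: C(183, 3) = 1004731.
Each occurs with probability p³ ≈ (0.0012118)³ ≈ 1.7796470e-09.
By linearity: E[X] = C(183, 3)·p³ ≈ 1004731 · 1.7796470e-09 ≈ 0.00179.
Since α = 3/2 > 1, p = c/n^{3/2} = o(1/n) is below the triangle threshold p ~ 1/n. Asymptotically E[X] ~ (c³/6)·n^{3(1−α)} = (3³/6)·n^{-1.5} → 0, so by Markov's inequality G has no triangles w.h.p.

E[X] ≈ 0.00179; in regime p = Θ(1/n^{3/2}) E[X] tends to 0 (below the triangle threshold p ~ 1/n).


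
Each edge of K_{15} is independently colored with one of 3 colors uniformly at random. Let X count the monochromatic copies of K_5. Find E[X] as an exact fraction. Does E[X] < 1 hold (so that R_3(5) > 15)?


E[X] = C(15, 5) · 3^{1 − 10} = 3003 · 3^{−9} = 3003/19683.
As a reduced fraction: E[X] = 1001/6561 ≈ 0.15257.
Is E[X] < 1? YES.
Since E[X] < 1, there exists a 3-coloring of K_{15} with no monochromatic K_5; hence R_3(5) > 15.

E[X] = 1001/6561 ≈ 0.15257; E[X] < 1, so R_3(5) > 15.


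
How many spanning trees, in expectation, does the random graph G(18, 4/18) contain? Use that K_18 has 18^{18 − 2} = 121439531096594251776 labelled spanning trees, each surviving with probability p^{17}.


K_18 has 18^{18 − 2} = 121439531096594251776 labelled spanning trees.
For each such spanning tree H, let X_H = 1 if all 17 edges of H are present in G. Then P[X_H = 1] = p^{17} = (2/9)^{17} = 131072/16677181699666569.
Summing the indicators: E[X] = Σ_H E[X_H] = 121439531096594251776 · p^{17} = 121439531096594251776 · 131072/16677181699666569 = 8589934592/9.
Numerically: E[X] ≈ 9.54e+08.

E[X] = 121439531096594251776 · (2/9)^{17} = 8589934592/9 ≈ 9.54e+08.


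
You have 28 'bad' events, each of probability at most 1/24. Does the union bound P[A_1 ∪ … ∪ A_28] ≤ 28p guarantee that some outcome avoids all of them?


Union bound: P[∪_{i=1}^{28} A_i] ≤ Σ_i P[A_i] ≤ 28·p = 28·(1/24) = 7/6.
Numerically: 7/6 ≈ 1.1667.
Is 7/6 < 1? NO.
Since the bound 7/6 is ≥ 1, the union bound is uninformative here; it does NOT by itself certify existence.

28·p = 7/6 ≈ 1.1667; existence NOT certified by the union bound.


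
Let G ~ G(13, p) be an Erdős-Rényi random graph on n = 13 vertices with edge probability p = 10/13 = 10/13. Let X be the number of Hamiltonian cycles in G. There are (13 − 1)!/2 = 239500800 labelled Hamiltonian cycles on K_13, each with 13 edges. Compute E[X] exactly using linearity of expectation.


K_13 has (13 − 1)!/2 = 239500800 labelled Hamiltonian cycles.
For each such Hamiltonian cycle H, let X_H = 1 if all 13 edges of H are present in G. Then P[X_H = 1] = p^{13} = (10/13)^{13} = 10000000000000/302875106592253.
Summing the indicators: E[X] = Σ_H E[X_H] = 239500800 · p^{13} = 239500800 · 10000000000000/302875106592253 = 2395008000000000000000/302875106592253.
Numerically: E[X] ≈ 7.91e+06.

E[X] = 239500800 · (10/13)^{13} = 2395008000000000000000/302875106592253 ≈ 7.91e+06.
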